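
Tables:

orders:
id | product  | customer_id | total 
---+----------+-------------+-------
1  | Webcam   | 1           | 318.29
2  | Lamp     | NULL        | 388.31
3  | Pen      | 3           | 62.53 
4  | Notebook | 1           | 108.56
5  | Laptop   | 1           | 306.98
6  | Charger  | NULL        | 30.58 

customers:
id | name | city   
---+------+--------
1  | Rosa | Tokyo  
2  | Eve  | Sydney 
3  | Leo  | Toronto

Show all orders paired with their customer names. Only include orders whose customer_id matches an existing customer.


INNER JOIN keeps only orders rows whose customer_id matches an id in customers. Walk through each order:
  - order 1 (Webcam): customer_id=1 -> matches Rosa
  - order 2 (Lamp): customer_id=NULL, no match -> dropped
  - order 3 (Pen): customer_id=3 -> matches Leo
  - order 4 (Notebook): customer_id=1 -> matches Rosa
  - order 5 (Laptop): customer_id=1 -> matches Rosa
  - order 6 (Charger): customer_id=NULL, no match -> dropped
So 2 of 6 rows are dropped.

SQL:
SELECT a.product, b.name AS customer
FROM orders a
INNER JOIN customers b ON a.customer_id = b.id

Result:
product  | customer
---------+---------
Webcam   | Rosa    
Pen      | Leo     
Notebook | Rosa    
Laptop   | Rosa    


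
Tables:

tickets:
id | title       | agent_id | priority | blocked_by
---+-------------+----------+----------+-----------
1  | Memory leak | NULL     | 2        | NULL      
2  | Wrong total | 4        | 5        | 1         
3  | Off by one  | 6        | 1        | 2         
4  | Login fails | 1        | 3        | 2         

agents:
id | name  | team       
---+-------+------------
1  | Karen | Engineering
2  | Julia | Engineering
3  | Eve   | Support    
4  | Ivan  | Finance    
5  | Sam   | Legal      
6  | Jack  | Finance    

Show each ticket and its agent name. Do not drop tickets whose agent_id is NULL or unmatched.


LEFT JOIN keeps every row from tickets (the left table); where agent_id has no match in agents, the agent columns become NULL. Walk through each ticket:
  - ticket 1 (Memory leak): agent_id=NULL, no match -> kept with NULL
  - ticket 2 (Wrong total): agent_id=4 -> matches Ivan
  - ticket 3 (Off by one): agent_id=6 -> matches Jack
  - ticket 4 (Login fails): agent_id=1 -> matches Karen
All 4 rows appear; 1 has NULL agent.

SQL:
SELECT a.title, b.name AS agent
FROM tickets a
LEFT JOIN agents b ON a.agent_id = b.id

Result:
title       | agent
------------+------
Memory leak | NULL 
Wrong total | Ivan 
Off by one  | Jack 
Login fails | Karen


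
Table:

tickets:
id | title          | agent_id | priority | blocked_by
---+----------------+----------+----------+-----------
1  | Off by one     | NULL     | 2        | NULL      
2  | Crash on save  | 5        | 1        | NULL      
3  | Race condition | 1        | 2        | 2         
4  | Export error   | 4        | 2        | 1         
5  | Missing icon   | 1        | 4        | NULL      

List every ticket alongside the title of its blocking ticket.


This is a self-join: tickets is joined to a second copy of itself, matching each row's blocked_by to another row's id. Use LEFT JOIN so rows with blocked_by=NULL are kept.
  - ticket 1 (Off by one): blocked_by=NULL -> NULL
  - ticket 2 (Crash on save): blocked_by=NULL -> NULL
  - ticket 3 (Race condition): blocked_by=2 -> Crash on save
  - ticket 4 (Export error): blocked_by=1 -> Off by one
  - ticket 5 (Missing icon): blocked_by=NULL -> NULL

SQL:
SELECT a.title AS item, b.title AS blocked_by
FROM tickets a
LEFT JOIN tickets b ON a.blocked_by = b.id

Result:
item           | blocked_by   
---------------+--------------
Off by one     | NULL         
Crash on save  | NULL         
Race condition | Crash on save
Export error   | Off by one   
Missing icon   | NULL         


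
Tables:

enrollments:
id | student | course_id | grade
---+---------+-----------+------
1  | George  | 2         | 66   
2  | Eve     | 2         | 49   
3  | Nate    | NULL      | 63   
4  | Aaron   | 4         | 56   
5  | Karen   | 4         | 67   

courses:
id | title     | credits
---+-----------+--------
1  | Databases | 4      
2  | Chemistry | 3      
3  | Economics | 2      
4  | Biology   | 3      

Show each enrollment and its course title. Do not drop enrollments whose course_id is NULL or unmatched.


LEFT JOIN keeps every row from enrollments (the left table); where course_id has no match in courses, the course columns become NULL. Walk through each enrollment:
  - enrollment 1 (George): course_id=2 -> matches Chemistry
  - enrollment 2 (Eve): course_id=2 -> matches Chemistry
  - enrollment 3 (Nate): course_id=NULL, no match -> kept with NULL
  - enrollment 4 (Aaron): course_id=4 -> matches Biology
  - enrollment 5 (Karen): course_id=4 -> matches Biology
All 5 rows appear; 1 has NULL course.

SQL:
SELECT a.student, b.title AS course
FROM enrollments a
LEFT JOIN courses b ON a.course_id = b.id

Result:
student | course   
--------+----------
George  | Chemistry
Eve     | Chemistry
Nate    | NULL     
Aaron   | Biology  
Karen   | Biology  


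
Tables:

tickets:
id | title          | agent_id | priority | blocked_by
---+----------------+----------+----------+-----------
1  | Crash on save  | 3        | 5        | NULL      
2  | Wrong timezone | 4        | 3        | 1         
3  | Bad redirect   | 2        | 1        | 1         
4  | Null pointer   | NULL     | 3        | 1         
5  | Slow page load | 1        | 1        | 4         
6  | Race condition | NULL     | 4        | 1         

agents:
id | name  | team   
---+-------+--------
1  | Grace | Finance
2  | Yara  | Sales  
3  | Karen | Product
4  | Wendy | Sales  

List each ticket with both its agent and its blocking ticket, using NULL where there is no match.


Two LEFT JOINs from the same base table tickets: one to agents via agent_id, one to tickets itself via blocked_by. Both are LEFT so every ticket is preserved.
Match against agents:
  - ticket 1 (Crash on save): agent_id=3 -> matches Karen
  - ticket 2 (Wrong timezone): agent_id=4 -> matches Wendy
  - ticket 3 (Bad redirect): agent_id=2 -> matches Yara
  - ticket 4 (Null pointer): agent_id=NULL, no match -> kept with NULL
  - ticket 5 (Slow page load): agent_id=1 -> matches Grace
  - ticket 6 (Race condition): agent_id=NULL, no match -> kept with NULL
Match against tickets (self):
  - ticket 1 (Crash on save): blocked_by=NULL -> NULL
  - ticket 2 (Wrong timezone): blocked_by=1 -> Crash on save
  - ticket 3 (Bad redirect): blocked_by=1 -> Crash on save
  - ticket 4 (Null pointer): blocked_by=1 -> Crash on save
  - ticket 5 (Slow page load): blocked_by=4 -> Null pointer
  - ticket 6 (Race condition): blocked_by=1 -> Crash on save

SQL:
SELECT a.title, b.name AS agent, c.title AS blocked_by
FROM tickets a
LEFT JOIN agents b ON a.agent_id = b.id
LEFT JOIN tickets c ON a.blocked_by = c.id

Result:
title          | agent | blocked_by   
---------------+-------+--------------
Crash on save  | Karen | NULL         
Wrong timezone | Wendy | Crash on save
Bad redirect   | Yara  | Crash on save
Null pointer   | NULL  | Crash on save
Slow page load | Grace | Null pointer 
Race condition | NULL  | Crash on save


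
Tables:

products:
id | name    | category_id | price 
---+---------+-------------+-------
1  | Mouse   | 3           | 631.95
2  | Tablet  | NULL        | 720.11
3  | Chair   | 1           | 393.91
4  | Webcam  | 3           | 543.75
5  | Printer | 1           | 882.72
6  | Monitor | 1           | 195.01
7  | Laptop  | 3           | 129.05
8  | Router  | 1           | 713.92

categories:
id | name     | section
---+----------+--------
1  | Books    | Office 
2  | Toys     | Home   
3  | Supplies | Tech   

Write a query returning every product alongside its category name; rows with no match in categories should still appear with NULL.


LEFT JOIN keeps every row from products (the left table); where category_id has no match in categories, the category columns become NULL. Walk through each product:
  - product 1 (Mouse): category_id=3 -> matches Supplies
  - product 2 (Tablet): category_id=NULL, no match -> kept with NULL
  - product 3 (Chair): category_id=1 -> matches Books
  - product 4 (Webcam): category_id=3 -> matches Supplies
  - product 5 (Printer): category_id=1 -> matches Books
  - product 6 (Monitor): category_id=1 -> matches Books
  - product 7 (Laptop): category_id=3 -> matches Supplies
  - product 8 (Router): category_id=1 -> matches Books
All 8 rows appear; 1 has NULL category.

SQL:
SELECT a.name, b.name AS category
FROM products a
LEFT JOIN categories b ON a.category_id = b.id

Result:
name    | category
--------+---------
Mouse   | Supplies
Tablet  | NULL    
Chair   | Books   
Webcam  | Supplies
Printer | Books   
Monitor | Books   
Laptop  | Supplies
Router  | Books   


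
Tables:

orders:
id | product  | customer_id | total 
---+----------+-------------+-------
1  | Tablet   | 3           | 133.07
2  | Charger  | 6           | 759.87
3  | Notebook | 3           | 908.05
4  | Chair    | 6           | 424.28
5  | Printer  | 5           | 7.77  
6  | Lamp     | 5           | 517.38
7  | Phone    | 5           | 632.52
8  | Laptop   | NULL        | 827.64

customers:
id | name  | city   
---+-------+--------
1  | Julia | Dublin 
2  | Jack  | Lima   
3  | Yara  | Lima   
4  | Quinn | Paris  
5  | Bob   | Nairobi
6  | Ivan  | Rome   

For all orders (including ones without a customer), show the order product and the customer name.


LEFT JOIN keeps every row from orders (the left table); where customer_id has no match in customers, the customer columns become NULL. Walk through each order:
  - order 1 (Tablet): customer_id=3 -> matches Yara
  - order 2 (Charger): customer_id=6 -> matches Ivan
  - order 3 (Notebook): customer_id=3 -> matches Yara
  - order 4 (Chair): customer_id=6 -> matches Ivan
  - order 5 (Printer): customer_id=5 -> matches Bob
  - order 6 (Lamp): customer_id=5 -> matches Bob
  - order 7 (Phone): customer_id=5 -> matches Bob
  - order 8 (Laptop): customer_id=NULL, no match -> kept with NULL
All 8 rows appear; 1 has NULL customer.

SQL:
SELECT a.product, b.name AS customer
FROM orders a
LEFT JOIN customers b ON a.customer_id = b.id

Result:
product  | customer
---------+---------
Tablet   | Yara    
Charger  | Ivan    
Notebook | Yara    
Chair    | Ivan    
Printer  | Bob     
Lamp     | Bob     
Phone    | Bob     
Laptop   | NULL    


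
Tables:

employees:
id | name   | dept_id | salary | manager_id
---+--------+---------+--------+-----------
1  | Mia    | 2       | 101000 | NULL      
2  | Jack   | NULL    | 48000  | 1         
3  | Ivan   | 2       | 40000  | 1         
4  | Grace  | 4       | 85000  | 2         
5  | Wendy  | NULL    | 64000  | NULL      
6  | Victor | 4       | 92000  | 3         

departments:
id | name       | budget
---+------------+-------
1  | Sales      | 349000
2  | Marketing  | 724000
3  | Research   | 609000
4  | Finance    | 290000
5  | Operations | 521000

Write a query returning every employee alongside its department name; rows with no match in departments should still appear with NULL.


LEFT JOIN keeps every row from employees (the left table); where dept_id has no match in departments, the department columns become NULL. Walk through each employee:
  - employee 1 (Mia): dept_id=2 -> matches Marketing
  - employee 2 (Jack): dept_id=NULL, no match -> kept with NULL
  - employee 3 (Ivan): dept_id=2 -> matches Marketing
  - employee 4 (Grace): dept_id=4 -> matches Finance
  - employee 5 (Wendy): dept_id=NULL, no match -> kept with NULL
  - employee 6 (Victor): dept_id=4 -> matches Finance
All 6 rows appear; 2 have NULL department.

SQL:
SELECT a.name, b.name AS department
FROM employees a
LEFT JOIN departments b ON a.dept_id = b.id

Result:
name   | department
-------+-----------
Mia    | Marketing 
Jack   | NULL      
Ivan   | Marketing 
Grace  | Finance   
Wendy  | NULL      
Victor | Finance   


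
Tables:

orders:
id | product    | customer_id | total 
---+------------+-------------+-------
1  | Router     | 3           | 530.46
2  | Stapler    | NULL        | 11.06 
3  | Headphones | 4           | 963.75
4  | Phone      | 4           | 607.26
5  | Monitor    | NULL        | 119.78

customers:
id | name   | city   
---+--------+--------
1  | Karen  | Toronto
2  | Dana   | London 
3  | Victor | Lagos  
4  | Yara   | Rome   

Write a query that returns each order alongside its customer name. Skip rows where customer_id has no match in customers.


INNER JOIN keeps only orders rows whose customer_id matches an id in customers. Walk through each order:
  - order 1 (Router): customer_id=3 -> matches Victor
  - order 2 (Stapler): customer_id=NULL, no match -> dropped
  - order 3 (Headphones): customer_id=4 -> matches Yara
  - order 4 (Phone): customer_id=4 -> matches Yara
  - order 5 (Monitor): customer_id=NULL, no match -> dropped
So 2 of 5 rows are dropped.

SQL:
SELECT a.product, b.name AS customer
FROM orders a
INNER JOIN customers b ON a.customer_id = b.id

Result:
product    | customer
-----------+---------
Router     | Victor  
Headphones | Yara    
Phone      | Yara    


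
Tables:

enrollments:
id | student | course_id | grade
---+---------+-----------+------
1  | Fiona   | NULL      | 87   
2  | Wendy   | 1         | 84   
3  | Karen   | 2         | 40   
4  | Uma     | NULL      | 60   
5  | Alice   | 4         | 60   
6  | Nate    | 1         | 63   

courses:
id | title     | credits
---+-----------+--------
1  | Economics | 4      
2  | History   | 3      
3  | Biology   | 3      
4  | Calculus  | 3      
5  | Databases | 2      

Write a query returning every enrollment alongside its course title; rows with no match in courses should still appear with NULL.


LEFT JOIN keeps every row from enrollments (the left table); where course_id has no match in courses, the course columns become NULL. Walk through each enrollment:
  - enrollment 1 (Fiona): course_id=NULL, no match -> kept with NULL
  - enrollment 2 (Wendy): course_id=1 -> matches Economics
  - enrollment 3 (Karen): course_id=2 -> matches History
  - enrollment 4 (Uma): course_id=NULL, no match -> kept with NULL
  - enrollment 5 (Alice): course_id=4 -> matches Calculus
  - enrollment 6 (Nate): course_id=1 -> matches Economics
All 6 rows appear; 2 have NULL course.

SQL:
SELECT a.student, b.title AS course
FROM enrollments a
LEFT JOIN courses b ON a.course_id = b.id

Result:
student | course   
--------+----------
Fiona   | NULL     
Wendy   | Economics
Karen   | History  
Uma     | NULL     
Alice   | Calculus 
Nate    | Economics


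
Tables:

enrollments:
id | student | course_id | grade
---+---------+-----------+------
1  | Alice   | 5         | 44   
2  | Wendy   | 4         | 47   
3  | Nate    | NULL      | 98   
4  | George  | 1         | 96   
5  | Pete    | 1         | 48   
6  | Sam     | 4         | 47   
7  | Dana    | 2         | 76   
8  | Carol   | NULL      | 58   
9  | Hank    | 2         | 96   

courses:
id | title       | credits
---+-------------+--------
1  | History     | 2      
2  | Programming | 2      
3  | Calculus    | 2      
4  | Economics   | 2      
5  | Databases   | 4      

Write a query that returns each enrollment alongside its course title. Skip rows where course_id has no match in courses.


INNER JOIN keeps only enrollments rows whose course_id matches an id in courses. Walk through each enrollment:
  - enrollment 1 (Alice): course_id=5 -> matches Databases
  - enrollment 2 (Wendy): course_id=4 -> matches Economics
  - enrollment 3 (Nate): course_id=NULL, no match -> dropped
  - enrollment 4 (George): course_id=1 -> matches History
  - enrollment 5 (Pete): course_id=1 -> matches History
  - enrollment 6 (Sam): course_id=4 -> matches Economics
  - enrollment 7 (Dana): course_id=2 -> matches Programming
  - enrollment 8 (Carol): course_id=NULL, no match -> dropped
  - enrollment 9 (Hank): course_id=2 -> matches Programming
So 2 of 9 rows are dropped.

SQL:
SELECT a.student, b.title AS course
FROM enrollments a
INNER JOIN courses b ON a.course_id = b.id

Result:
student | course     
--------+------------
Alice   | Databases  
Wendy   | Economics  
George  | History    
Pete    | History    
Sam     | Economics  
Dana    | Programming
Hank    | Programming


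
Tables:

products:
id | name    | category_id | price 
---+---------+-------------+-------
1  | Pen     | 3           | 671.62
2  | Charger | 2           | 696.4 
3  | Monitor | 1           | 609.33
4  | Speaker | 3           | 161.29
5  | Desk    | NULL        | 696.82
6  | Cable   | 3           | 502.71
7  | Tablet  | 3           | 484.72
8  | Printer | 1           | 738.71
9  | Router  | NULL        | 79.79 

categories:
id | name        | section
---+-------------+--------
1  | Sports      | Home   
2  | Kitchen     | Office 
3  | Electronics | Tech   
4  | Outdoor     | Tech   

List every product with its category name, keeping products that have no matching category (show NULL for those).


LEFT JOIN keeps every row from products (the left table); where category_id has no match in categories, the category columns become NULL. Walk through each product:
  - product 1 (Pen): category_id=3 -> matches Electronics
  - product 2 (Charger): category_id=2 -> matches Kitchen
  - product 3 (Monitor): category_id=1 -> matches Sports
  - product 4 (Speaker): category_id=3 -> matches Electronics
  - product 5 (Desk): category_id=NULL, no match -> kept with NULL
  - product 6 (Cable): category_id=3 -> matches Electronics
  - product 7 (Tablet): category_id=3 -> matches Electronics
  - product 8 (Printer): category_id=1 -> matches Sports
  - product 9 (Router): category_id=NULL, no match -> kept with NULL
All 9 rows appear; 2 have NULL category.

SQL:
SELECT a.name, b.name AS category
FROM products a
LEFT JOIN categories b ON a.category_id = b.id

Result:
name    | category   
--------+------------
Pen     | Electronics
Charger | Kitchen    
Monitor | Sports     
Speaker | Electronics
Desk    | NULL       
Cable   | Electronics
Tablet  | Electronics
Printer | Sports     
Router  | NULL       


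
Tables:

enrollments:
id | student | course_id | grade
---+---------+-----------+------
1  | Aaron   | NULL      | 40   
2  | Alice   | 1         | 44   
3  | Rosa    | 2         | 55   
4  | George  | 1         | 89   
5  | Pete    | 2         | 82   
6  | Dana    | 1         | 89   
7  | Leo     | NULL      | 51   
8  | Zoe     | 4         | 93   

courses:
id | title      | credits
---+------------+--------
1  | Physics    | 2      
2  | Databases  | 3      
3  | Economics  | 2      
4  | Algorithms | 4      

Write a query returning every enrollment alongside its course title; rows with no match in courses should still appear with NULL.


LEFT JOIN keeps every row from enrollments (the left table); where course_id has no match in courses, the course columns become NULL. Walk through each enrollment:
  - enrollment 1 (Aaron): course_id=NULL, no match -> kept with NULL
  - enrollment 2 (Alice): course_id=1 -> matches Physics
  - enrollment 3 (Rosa): course_id=2 -> matches Databases
  - enrollment 4 (George): course_id=1 -> matches Physics
  - enrollment 5 (Pete): course_id=2 -> matches Databases
  - enrollment 6 (Dana): course_id=1 -> matches Physics
  - enrollment 7 (Leo): course_id=NULL, no match -> kept with NULL
  - enrollment 8 (Zoe): course_id=4 -> matches Algorithms
All 8 rows appear; 2 have NULL course.

SQL:
SELECT a.student, b.title AS course
FROM enrollments a
LEFT JOIN courses b ON a.course_id = b.id

Result:
student | course    
--------+-----------
Aaron   | NULL      
Alice   | Physics   
Rosa    | Databases 
George  | Physics   
Pete    | Databases 
Dana    | Physics   
Leo     | NULL      
Zoe     | Algorithms


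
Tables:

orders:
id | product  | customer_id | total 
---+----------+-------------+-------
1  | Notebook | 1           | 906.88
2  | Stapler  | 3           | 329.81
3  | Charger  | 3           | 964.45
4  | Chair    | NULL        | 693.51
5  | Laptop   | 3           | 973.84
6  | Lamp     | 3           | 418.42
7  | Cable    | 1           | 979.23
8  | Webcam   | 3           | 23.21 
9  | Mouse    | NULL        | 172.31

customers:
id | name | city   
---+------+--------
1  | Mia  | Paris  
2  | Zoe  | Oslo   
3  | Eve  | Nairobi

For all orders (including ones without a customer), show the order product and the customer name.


LEFT JOIN keeps every row from orders (the left table); where customer_id has no match in customers, the customer columns become NULL. Walk through each order:
  - order 1 (Notebook): customer_id=1 -> matches Mia
  - order 2 (Stapler): customer_id=3 -> matches Eve
  - order 3 (Charger): customer_id=3 -> matches Eve
  - order 4 (Chair): customer_id=NULL, no match -> kept with NULL
  - order 5 (Laptop): customer_id=3 -> matches Eve
  - order 6 (Lamp): customer_id=3 -> matches Eve
  - order 7 (Cable): customer_id=1 -> matches Mia
  - order 8 (Webcam): customer_id=3 -> matches Eve
  - order 9 (Mouse): customer_id=NULL, no match -> kept with NULL
All 9 rows appear; 2 have NULL customer.

SQL:
SELECT a.product, b.name AS customer
FROM orders a
LEFT JOIN customers b ON a.customer_id = b.id

Result:
product  | customer
---------+---------
Notebook | Mia     
Stapler  | Eve     
Charger  | Eve     
Chair    | NULL    
Laptop   | Eve     
Lamp     | Eve     
Cable    | Mia     
Webcam   | Eve     
Mouse    | NULL    


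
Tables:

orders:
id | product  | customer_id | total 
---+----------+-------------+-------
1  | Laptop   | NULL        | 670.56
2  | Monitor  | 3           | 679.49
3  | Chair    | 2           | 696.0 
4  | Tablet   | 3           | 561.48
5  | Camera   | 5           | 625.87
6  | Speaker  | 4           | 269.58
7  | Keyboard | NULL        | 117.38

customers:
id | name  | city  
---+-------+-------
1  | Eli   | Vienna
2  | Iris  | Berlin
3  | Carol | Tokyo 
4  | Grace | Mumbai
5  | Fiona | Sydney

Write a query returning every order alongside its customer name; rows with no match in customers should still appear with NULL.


LEFT JOIN keeps every row from orders (the left table); where customer_id has no match in customers, the customer columns become NULL. Walk through each order:
  - order 1 (Laptop): customer_id=NULL, no match -> kept with NULL
  - order 2 (Monitor): customer_id=3 -> matches Carol
  - order 3 (Chair): customer_id=2 -> matches Iris
  - order 4 (Tablet): customer_id=3 -> matches Carol
  - order 5 (Camera): customer_id=5 -> matches Fiona
  - order 6 (Speaker): customer_id=4 -> matches Grace
  - order 7 (Keyboard): customer_id=NULL, no match -> kept with NULL
All 7 rows appear; 2 have NULL customer.

SQL:
SELECT a.product, b.name AS customer
FROM orders a
LEFT JOIN customers b ON a.customer_id = b.id

Result:
product  | customer
---------+---------
Laptop   | NULL    
Monitor  | Carol   
Chair    | Iris    
Tablet   | Carol   
Camera   | Fiona   
Speaker  | Grace   
Keyboard | NULL    


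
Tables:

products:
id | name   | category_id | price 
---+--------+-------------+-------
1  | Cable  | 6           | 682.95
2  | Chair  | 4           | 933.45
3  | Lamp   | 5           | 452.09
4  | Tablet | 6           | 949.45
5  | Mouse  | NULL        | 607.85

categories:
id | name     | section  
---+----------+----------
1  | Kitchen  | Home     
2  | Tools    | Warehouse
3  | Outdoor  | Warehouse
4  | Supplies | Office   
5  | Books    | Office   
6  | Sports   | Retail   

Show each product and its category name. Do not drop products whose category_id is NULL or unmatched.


LEFT JOIN keeps every row from products (the left table); where category_id has no match in categories, the category columns become NULL. Walk through each product:
  - product 1 (Cable): category_id=6 -> matches Sports
  - product 2 (Chair): category_id=4 -> matches Supplies
  - product 3 (Lamp): category_id=5 -> matches Books
  - product 4 (Tablet): category_id=6 -> matches Sports
  - product 5 (Mouse): category_id=NULL, no match -> kept with NULL
All 5 rows appear; 1 has NULL category.

SQL:
SELECT a.name, b.name AS category
FROM products a
LEFT JOIN categories b ON a.category_id = b.id

Result:
name   | category
-------+---------
Cable  | Sports  
Chair  | Supplies
Lamp   | Books   
Tablet | Sports  
Mouse  | NULL    


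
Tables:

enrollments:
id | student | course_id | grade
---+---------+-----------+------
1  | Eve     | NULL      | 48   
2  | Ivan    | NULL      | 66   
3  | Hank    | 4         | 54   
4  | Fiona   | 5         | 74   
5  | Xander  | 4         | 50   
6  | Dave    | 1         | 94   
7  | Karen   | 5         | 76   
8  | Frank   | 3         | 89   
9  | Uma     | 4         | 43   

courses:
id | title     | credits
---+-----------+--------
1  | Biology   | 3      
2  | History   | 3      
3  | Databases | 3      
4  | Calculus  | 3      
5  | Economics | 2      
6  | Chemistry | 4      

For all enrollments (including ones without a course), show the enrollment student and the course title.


LEFT JOIN keeps every row from enrollments (the left table); where course_id has no match in courses, the course columns become NULL. Walk through each enrollment:
  - enrollment 1 (Eve): course_id=NULL, no match -> kept with NULL
  - enrollment 2 (Ivan): course_id=NULL, no match -> kept with NULL
  - enrollment 3 (Hank): course_id=4 -> matches Calculus
  - enrollment 4 (Fiona): course_id=5 -> matches Economics
  - enrollment 5 (Xander): course_id=4 -> matches Calculus
  - enrollment 6 (Dave): course_id=1 -> matches Biology
  - enrollment 7 (Karen): course_id=5 -> matches Economics
  - enrollment 8 (Frank): course_id=3 -> matches Databases
  - enrollment 9 (Uma): course_id=4 -> matches Calculus
All 9 rows appear; 2 have NULL course.

SQL:
SELECT a.student, b.title AS course
FROM enrollments a
LEFT JOIN courses b ON a.course_id = b.id

Result:
student | course   
--------+----------
Eve     | NULL     
Ivan    | NULL     
Hank    | Calculus 
Fiona   | Economics
Xander  | Calculus 
Dave    | Biology  
Karen   | Economics
Frank   | Databases
Uma     | Calculus 


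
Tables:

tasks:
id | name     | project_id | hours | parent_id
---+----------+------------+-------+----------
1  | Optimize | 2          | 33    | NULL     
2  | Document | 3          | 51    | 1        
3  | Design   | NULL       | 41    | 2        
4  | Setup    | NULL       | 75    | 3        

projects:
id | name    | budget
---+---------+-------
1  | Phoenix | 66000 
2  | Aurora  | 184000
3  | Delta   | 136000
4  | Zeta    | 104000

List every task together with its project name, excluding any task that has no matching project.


INNER JOIN keeps only tasks rows whose project_id matches an id in projects. Walk through each task:
  - task 1 (Optimize): project_id=2 -> matches Aurora
  - task 2 (Document): project_id=3 -> matches Delta
  - task 3 (Design): project_id=NULL, no match -> dropped
  - task 4 (Setup): project_id=NULL, no match -> dropped
So 2 of 4 rows are dropped.

SQL:
SELECT a.name, b.name AS project
FROM tasks a
INNER JOIN projects b ON a.project_id = b.id

Result:
name     | project
---------+--------
Optimize | Aurora 
Document | Delta  


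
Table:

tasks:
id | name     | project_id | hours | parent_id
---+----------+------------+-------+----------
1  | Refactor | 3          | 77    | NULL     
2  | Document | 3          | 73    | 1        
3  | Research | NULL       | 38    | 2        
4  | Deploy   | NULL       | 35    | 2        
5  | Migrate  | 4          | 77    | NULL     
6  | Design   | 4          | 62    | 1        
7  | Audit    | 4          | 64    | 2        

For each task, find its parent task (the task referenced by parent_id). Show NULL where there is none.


This is a self-join: tasks is joined to a second copy of itself, matching each row's parent_id to another row's id. Use LEFT JOIN so rows with parent_id=NULL are kept.
  - task 1 (Refactor): parent_id=NULL -> NULL
  - task 2 (Document): parent_id=1 -> Refactor
  - task 3 (Research): parent_id=2 -> Document
  - task 4 (Deploy): parent_id=2 -> Document
  - task 5 (Migrate): parent_id=NULL -> NULL
  - task 6 (Design): parent_id=1 -> Refactor
  - task 7 (Audit): parent_id=2 -> Document

SQL:
SELECT a.name AS item, b.name AS parent
FROM tasks a
LEFT JOIN tasks b ON a.parent_id = b.id

Result:
item     | parent  
---------+---------
Refactor | NULL    
Document | Refactor
Research | Document
Deploy   | Document
Migrate  | NULL    
Design   | Refactor
Audit    | Document


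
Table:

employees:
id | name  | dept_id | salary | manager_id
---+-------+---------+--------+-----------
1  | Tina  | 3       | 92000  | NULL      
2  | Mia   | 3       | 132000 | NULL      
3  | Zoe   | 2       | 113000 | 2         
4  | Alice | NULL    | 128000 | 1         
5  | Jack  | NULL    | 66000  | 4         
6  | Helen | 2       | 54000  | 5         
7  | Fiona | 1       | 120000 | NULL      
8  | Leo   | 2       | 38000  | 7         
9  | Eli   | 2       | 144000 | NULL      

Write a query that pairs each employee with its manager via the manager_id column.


This is a self-join: employees is joined to a second copy of itself, matching each row's manager_id to another row's id. Use LEFT JOIN so rows with manager_id=NULL are kept.
  - employee 1 (Tina): manager_id=NULL -> NULL
  - employee 2 (Mia): manager_id=NULL -> NULL
  - employee 3 (Zoe): manager_id=2 -> Mia
  - employee 4 (Alice): manager_id=1 -> Tina
  - employee 5 (Jack): manager_id=4 -> Alice
  - employee 6 (Helen): manager_id=5 -> Jack
  - employee 7 (Fiona): manager_id=NULL -> NULL
  - employee 8 (Leo): manager_id=7 -> Fiona
  - employee 9 (Eli): manager_id=NULL -> NULL

SQL:
SELECT a.name AS item, b.name AS manager
FROM employees a
LEFT JOIN employees b ON a.manager_id = b.id

Result:
item  | manager
------+--------
Tina  | NULL   
Mia   | NULL   
Zoe   | Mia    
Alice | Tina   
Jack  | Alice  
Helen | Jack   
Fiona | NULL   
Leo   | Fiona  
Eli   | NULL   


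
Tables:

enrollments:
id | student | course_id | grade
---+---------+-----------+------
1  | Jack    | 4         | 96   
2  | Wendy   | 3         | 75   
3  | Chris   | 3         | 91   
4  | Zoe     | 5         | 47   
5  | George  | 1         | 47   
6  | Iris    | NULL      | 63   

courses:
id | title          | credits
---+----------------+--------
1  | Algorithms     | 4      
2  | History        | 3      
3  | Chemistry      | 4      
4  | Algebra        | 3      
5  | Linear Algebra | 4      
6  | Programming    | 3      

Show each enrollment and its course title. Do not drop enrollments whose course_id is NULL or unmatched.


LEFT JOIN keeps every row from enrollments (the left table); where course_id has no match in courses, the course columns become NULL. Walk through each enrollment:
  - enrollment 1 (Jack): course_id=4 -> matches Algebra
  - enrollment 2 (Wendy): course_id=3 -> matches Chemistry
  - enrollment 3 (Chris): course_id=3 -> matches Chemistry
  - enrollment 4 (Zoe): course_id=5 -> matches Linear Algebra
  - enrollment 5 (George): course_id=1 -> matches Algorithms
  - enrollment 6 (Iris): course_id=NULL, no match -> kept with NULL
All 6 rows appear; 1 has NULL course.

SQL:
SELECT a.student, b.title AS course
FROM enrollments a
LEFT JOIN courses b ON a.course_id = b.id

Result:
student | course        
--------+---------------
Jack    | Algebra       
Wendy   | Chemistry     
Chris   | Chemistry     
Zoe     | Linear Algebra
George  | Algorithms    
Iris    | NULL          


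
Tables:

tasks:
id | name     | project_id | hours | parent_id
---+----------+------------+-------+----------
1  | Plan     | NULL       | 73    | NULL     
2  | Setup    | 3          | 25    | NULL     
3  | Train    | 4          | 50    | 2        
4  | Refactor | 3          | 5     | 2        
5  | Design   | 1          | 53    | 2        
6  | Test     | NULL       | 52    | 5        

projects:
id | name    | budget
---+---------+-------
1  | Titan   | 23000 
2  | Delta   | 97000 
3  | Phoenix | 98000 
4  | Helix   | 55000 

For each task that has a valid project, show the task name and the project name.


INNER JOIN keeps only tasks rows whose project_id matches an id in projects. Walk through each task:
  - task 1 (Plan): project_id=NULL, no match -> dropped
  - task 2 (Setup): project_id=3 -> matches Phoenix
  - task 3 (Train): project_id=4 -> matches Helix
  - task 4 (Refactor): project_id=3 -> matches Phoenix
  - task 5 (Design): project_id=1 -> matches Titan
  - task 6 (Test): project_id=NULL, no match -> dropped
So 2 of 6 rows are dropped.

SQL:
SELECT a.name, b.name AS project
FROM tasks a
INNER JOIN projects b ON a.project_id = b.id

Result:
name     | project
---------+--------
Setup    | Phoenix
Train    | Helix  
Refactor | Phoenix
Design   | Titan  


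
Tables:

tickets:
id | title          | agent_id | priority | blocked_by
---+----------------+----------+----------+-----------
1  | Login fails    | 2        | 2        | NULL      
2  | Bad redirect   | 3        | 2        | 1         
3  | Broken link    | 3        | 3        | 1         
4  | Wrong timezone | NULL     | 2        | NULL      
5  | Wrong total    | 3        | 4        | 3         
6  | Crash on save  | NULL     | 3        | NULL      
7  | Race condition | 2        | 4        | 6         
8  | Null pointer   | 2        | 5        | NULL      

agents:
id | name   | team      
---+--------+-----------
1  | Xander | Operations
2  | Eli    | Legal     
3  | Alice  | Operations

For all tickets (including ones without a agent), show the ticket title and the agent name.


LEFT JOIN keeps every row from tickets (the left table); where agent_id has no match in agents, the agent columns become NULL. Walk through each ticket:
  - ticket 1 (Login fails): agent_id=2 -> matches Eli
  - ticket 2 (Bad redirect): agent_id=3 -> matches Alice
  - ticket 3 (Broken link): agent_id=3 -> matches Alice
  - ticket 4 (Wrong timezone): agent_id=NULL, no match -> kept with NULL
  - ticket 5 (Wrong total): agent_id=3 -> matches Alice
  - ticket 6 (Crash on save): agent_id=NULL, no match -> kept with NULL
  - ticket 7 (Race condition): agent_id=2 -> matches Eli
  - ticket 8 (Null pointer): agent_id=2 -> matches Eli
All 8 rows appear; 2 have NULL agent.

SQL:
SELECT a.title, b.name AS agent
FROM tickets a
LEFT JOIN agents b ON a.agent_id = b.id

Result:
title          | agent
---------------+------
Login fails    | Eli  
Bad redirect   | Alice
Broken link    | Alice
Wrong timezone | NULL 
Wrong total    | Alice
Crash on save  | NULL 
Race condition | Eli  
Null pointer   | Eli  


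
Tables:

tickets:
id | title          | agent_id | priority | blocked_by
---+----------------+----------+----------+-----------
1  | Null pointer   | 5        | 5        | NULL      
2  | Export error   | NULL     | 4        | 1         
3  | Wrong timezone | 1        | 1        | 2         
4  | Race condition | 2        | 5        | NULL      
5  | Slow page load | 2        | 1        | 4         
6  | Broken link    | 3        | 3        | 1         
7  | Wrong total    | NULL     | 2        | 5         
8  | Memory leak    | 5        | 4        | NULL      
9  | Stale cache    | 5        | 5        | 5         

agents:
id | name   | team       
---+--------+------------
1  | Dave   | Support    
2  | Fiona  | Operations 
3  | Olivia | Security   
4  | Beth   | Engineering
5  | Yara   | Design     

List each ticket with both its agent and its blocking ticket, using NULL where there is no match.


Two LEFT JOINs from the same base table tickets: one to agents via agent_id, one to tickets itself via blocked_by. Both are LEFT so every ticket is preserved.
Match against agents:
  - ticket 1 (Null pointer): agent_id=5 -> matches Yara
  - ticket 2 (Export error): agent_id=NULL, no match -> kept with NULL
  - ticket 3 (Wrong timezone): agent_id=1 -> matches Dave
  - ticket 4 (Race condition): agent_id=2 -> matches Fiona
  - ticket 5 (Slow page load): agent_id=2 -> matches Fiona
  - ticket 6 (Broken link): agent_id=3 -> matches Olivia
  - ticket 7 (Wrong total): agent_id=NULL, no match -> kept with NULL
  - ticket 8 (Memory leak): agent_id=5 -> matches Yara
  - ticket 9 (Stale cache): agent_id=5 -> matches Yara
Match against tickets (self):
  - ticket 1 (Null pointer): blocked_by=NULL -> NULL
  - ticket 2 (Export error): blocked_by=1 -> Null pointer
  - ticket 3 (Wrong timezone): blocked_by=2 -> Export error
  - ticket 4 (Race condition): blocked_by=NULL -> NULL
  - ticket 5 (Slow page load): blocked_by=4 -> Race condition
  - ticket 6 (Broken link): blocked_by=1 -> Null pointer
  - ticket 7 (Wrong total): blocked_by=5 -> Slow page load
  - ticket 8 (Memory leak): blocked_by=NULL -> NULL
  - ticket 9 (Stale cache): blocked_by=5 -> Slow page load

SQL:
SELECT a.title, b.name AS agent, c.title AS blocked_by
FROM tickets a
LEFT JOIN agents b ON a.agent_id = b.id
LEFT JOIN tickets c ON a.blocked_by = c.id

Result:
title          | agent  | blocked_by    
---------------+--------+---------------
Null pointer   | Yara   | NULL          
Export error   | NULL   | Null pointer  
Wrong timezone | Dave   | Export error  
Race condition | Fiona  | NULL          
Slow page load | Fiona  | Race condition
Broken link    | Olivia | Null pointer  
Wrong total    | NULL   | Slow page load
Memory leak    | Yara   | NULL          
Stale cache    | Yara   | Slow page load


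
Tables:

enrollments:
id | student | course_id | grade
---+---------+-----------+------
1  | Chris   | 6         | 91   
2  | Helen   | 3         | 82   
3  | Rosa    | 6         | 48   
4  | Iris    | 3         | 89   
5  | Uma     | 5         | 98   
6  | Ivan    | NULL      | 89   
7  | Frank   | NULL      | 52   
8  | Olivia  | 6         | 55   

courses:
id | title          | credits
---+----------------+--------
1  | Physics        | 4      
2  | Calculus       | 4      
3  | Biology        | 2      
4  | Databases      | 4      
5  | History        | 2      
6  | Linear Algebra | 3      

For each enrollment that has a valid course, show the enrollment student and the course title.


INNER JOIN keeps only enrollments rows whose course_id matches an id in courses. Walk through each enrollment:
  - enrollment 1 (Chris): course_id=6 -> matches Linear Algebra
  - enrollment 2 (Helen): course_id=3 -> matches Biology
  - enrollment 3 (Rosa): course_id=6 -> matches Linear Algebra
  - enrollment 4 (Iris): course_id=3 -> matches Biology
  - enrollment 5 (Uma): course_id=5 -> matches History
  - enrollment 6 (Ivan): course_id=NULL, no match -> dropped
  - enrollment 7 (Frank): course_id=NULL, no match -> dropped
  - enrollment 8 (Olivia): course_id=6 -> matches Linear Algebra
So 2 of 8 rows are dropped.

SQL:
SELECT a.student, b.title AS course
FROM enrollments a
INNER JOIN courses b ON a.course_id = b.id

Result:
student | course        
--------+---------------
Chris   | Linear Algebra
Helen   | Biology       
Rosa    | Linear Algebra
Iris    | Biology       
Uma     | History       
Olivia  | Linear Algebra


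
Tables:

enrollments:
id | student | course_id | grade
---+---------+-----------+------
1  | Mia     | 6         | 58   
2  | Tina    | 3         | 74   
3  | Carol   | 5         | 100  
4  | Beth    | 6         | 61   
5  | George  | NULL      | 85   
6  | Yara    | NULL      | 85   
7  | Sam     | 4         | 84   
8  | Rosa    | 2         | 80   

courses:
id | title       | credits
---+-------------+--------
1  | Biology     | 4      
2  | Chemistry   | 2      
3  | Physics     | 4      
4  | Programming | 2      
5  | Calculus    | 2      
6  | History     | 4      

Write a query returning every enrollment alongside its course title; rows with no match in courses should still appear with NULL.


LEFT JOIN keeps every row from enrollments (the left table); where course_id has no match in courses, the course columns become NULL. Walk through each enrollment:
  - enrollment 1 (Mia): course_id=6 -> matches History
  - enrollment 2 (Tina): course_id=3 -> matches Physics
  - enrollment 3 (Carol): course_id=5 -> matches Calculus
  - enrollment 4 (Beth): course_id=6 -> matches History
  - enrollment 5 (George): course_id=NULL, no match -> kept with NULL
  - enrollment 6 (Yara): course_id=NULL, no match -> kept with NULL
  - enrollment 7 (Sam): course_id=4 -> matches Programming
  - enrollment 8 (Rosa): course_id=2 -> matches Chemistry
All 8 rows appear; 2 have NULL course.

SQL:
SELECT a.student, b.title AS course
FROM enrollments a
LEFT JOIN courses b ON a.course_id = b.id

Result:
student | course     
--------+------------
Mia     | History    
Tina    | Physics    
Carol   | Calculus   
Beth    | History    
George  | NULL       
Yara    | NULL       
Sam     | Programming
Rosa    | Chemistry  
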